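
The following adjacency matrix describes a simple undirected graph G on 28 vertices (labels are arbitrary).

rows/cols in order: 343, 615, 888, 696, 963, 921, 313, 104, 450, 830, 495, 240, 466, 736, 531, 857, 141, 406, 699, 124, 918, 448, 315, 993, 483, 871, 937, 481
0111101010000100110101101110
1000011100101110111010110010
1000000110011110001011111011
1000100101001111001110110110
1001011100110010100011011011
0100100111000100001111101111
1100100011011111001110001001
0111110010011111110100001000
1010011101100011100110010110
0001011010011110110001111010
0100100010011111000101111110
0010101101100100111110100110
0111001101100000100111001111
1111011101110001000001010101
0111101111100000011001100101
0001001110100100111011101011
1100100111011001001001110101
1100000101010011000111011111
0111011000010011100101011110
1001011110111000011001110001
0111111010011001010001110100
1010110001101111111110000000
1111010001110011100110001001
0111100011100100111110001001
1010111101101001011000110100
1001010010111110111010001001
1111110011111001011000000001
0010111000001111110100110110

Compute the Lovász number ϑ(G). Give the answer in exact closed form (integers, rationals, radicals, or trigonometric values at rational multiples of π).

7

deg(483) = 15; N(483) = {343, 888, 963, 921, 313, 104, 830, 495, 466, 857, 406, 699, 315, 993, 871}.
N(531) = {615, 888, 696, 963, 313, 104, 450, 830, 495, 406, 699, 448, 315, 871, 481}, |N(531)| = 15.
Vertex 993 has 15 neighbors: 615, 888, 696, 963, 450, 830, 495, 736, 141, 406, 699, 124, 918, 483, 481.
N(481) = {888, 963, 921, 313, 466, 736, 531, 857, 141, 406, 124, 315, 993, 871, 937}, |N(481)| = 15.
G on 28 vertices is 15-regular; this is K(8,2), the Kneser graph.
spec(A) ≈ [15.0, 1.0, -5.0] (distinct, 3 d.p.).
ϑ = −N·λ_min/(λ_max−λ_min) = −28·(-5)/(15−(-5)) = 7.
ϑ(G) ≈ 7.000000000.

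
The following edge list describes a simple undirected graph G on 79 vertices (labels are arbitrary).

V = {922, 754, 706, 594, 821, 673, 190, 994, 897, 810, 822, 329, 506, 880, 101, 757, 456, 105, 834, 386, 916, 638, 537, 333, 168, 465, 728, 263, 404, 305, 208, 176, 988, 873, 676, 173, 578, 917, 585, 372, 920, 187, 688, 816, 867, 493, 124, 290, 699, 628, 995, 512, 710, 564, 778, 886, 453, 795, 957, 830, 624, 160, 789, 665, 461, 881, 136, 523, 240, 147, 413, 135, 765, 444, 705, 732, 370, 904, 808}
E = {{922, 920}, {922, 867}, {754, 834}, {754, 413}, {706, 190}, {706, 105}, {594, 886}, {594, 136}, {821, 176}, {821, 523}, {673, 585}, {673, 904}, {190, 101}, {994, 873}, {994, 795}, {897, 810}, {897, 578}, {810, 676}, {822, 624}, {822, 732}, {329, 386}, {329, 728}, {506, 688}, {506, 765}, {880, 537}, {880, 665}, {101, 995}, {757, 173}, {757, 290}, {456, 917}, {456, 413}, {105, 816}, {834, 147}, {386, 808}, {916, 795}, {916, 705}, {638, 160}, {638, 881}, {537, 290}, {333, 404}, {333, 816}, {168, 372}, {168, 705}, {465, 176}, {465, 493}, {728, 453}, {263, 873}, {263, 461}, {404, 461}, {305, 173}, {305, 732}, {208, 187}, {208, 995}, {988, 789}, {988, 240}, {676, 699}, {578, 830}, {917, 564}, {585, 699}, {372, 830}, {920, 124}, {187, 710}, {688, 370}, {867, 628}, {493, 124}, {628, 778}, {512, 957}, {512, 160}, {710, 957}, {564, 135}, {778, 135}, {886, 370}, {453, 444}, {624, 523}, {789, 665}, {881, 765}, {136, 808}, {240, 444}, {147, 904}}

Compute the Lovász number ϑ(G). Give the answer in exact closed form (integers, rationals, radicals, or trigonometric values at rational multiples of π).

N(830) = {578, 372}, |N(830)| = 2.
Vertex 834 has 2 neighbors: 754, 147.
Vertex 160 has 2 neighbors: 638, 512.
Vertex 124 has 2 neighbors: 920, 493.
G on 79 vertices is 2-regular; this is C_{79}, the 79-cycle.
A has 40 distinct eigenvalues ≈ [2.0, 1.9937, 1.9748, 1.9433, 1.8996, 1.8439, 1.7766, 1.698, 1.6086, 1.5091, 1.4001, 1.2822, 1.1562, 1.0229, 0.8831, 0.7377, 0.5877, 0.434, 0.2775, 0.1192, -0.0398, -0.1985, -0.356, -0.5112, -0.6632, -0.8111, -0.9537, -1.0904, -1.2202, -1.3422, -1.4558, -1.5601, -1.6546, -1.7386, -1.8117, -1.8733, -1.923, -1.9606, -1.9858, -1.9984].
ϑ = −N·λ_min/(λ_max−λ_min) = −79·(-2*cos(pi/79))/(2−(-2*cos(pi/79))) = 79*cos(pi/79)/(cos(pi/79) + 1).
= 39.48438… (decimal).
Check 39 ≤ 79*cos(pi/79)/(cos(pi/79) + 1) ≤ 40: both strict.

79*cos(pi/79)/(cos(pi/79) + 1)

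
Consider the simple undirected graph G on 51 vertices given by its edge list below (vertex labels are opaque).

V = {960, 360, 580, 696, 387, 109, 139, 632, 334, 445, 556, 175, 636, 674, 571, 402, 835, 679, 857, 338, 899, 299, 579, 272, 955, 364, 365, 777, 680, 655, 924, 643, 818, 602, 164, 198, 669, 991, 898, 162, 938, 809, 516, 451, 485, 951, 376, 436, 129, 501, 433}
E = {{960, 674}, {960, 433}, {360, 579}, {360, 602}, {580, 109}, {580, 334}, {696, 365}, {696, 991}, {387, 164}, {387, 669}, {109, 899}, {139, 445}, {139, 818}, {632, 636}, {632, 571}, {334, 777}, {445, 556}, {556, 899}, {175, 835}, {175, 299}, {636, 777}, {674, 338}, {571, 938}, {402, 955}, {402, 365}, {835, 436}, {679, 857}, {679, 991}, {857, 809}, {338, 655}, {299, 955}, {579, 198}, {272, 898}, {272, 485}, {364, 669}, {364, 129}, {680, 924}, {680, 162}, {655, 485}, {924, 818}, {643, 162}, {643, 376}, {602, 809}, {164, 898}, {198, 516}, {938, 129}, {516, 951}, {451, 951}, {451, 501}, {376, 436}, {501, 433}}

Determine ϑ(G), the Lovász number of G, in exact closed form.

Vertex 669 has 2 neighbors: 387, 364.
Vertex 338 has 2 neighbors: 674, 655.
deg(364) = 2; N(364) = {669, 129}.
Vertex 809 has 2 neighbors: 857, 602.
deg(v) = 2 for all v (|V|=51); the odd cycle C_{51}.
Distinct eigenvalues (to 6 d.p.): [2.0, 1.984841, 1.939594, 1.864944, 1.762024, 1.632394, 1.478018, 1.301237, 1.10473, 0.891477, 0.66471, 0.427866, 0.184537, -0.06159, -0.306783, -0.547326, -0.779572, -1.0, -1.205269, -1.392268, -1.558161, -1.700434, -1.816931, -1.905884, -1.965946, -1.996207].
λ_max=2, λ_min=-2*cos(pi/51); ϑ = −51·λ_min/(λ_max−λ_min) = 51*cos(pi/51)/(cos(pi/51) + 1).
Numerically 25.4757945.
Sandwich: α(G)=25 ≤ ϑ(G)=51*cos(pi/51)/(cos(pi/51) + 1) ≤ χ(Ḡ)=26 (both strict).

51*cos(pi/51)/(cos(pi/51) + 1)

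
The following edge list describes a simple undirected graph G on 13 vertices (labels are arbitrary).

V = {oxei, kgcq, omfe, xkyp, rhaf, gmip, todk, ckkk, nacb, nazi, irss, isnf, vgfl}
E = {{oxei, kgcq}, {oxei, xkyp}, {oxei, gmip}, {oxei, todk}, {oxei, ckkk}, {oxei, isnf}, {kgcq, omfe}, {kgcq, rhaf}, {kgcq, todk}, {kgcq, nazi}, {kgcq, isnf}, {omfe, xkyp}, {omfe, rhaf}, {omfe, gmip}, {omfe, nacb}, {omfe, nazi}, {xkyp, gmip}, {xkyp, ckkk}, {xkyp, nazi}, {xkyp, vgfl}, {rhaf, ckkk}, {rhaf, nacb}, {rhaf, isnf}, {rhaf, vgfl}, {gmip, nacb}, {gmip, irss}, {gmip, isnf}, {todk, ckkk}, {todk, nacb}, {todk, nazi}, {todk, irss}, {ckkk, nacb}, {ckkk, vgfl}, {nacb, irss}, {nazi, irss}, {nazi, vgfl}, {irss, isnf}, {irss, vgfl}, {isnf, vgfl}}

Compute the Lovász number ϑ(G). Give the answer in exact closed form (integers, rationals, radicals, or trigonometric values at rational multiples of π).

sqrt(13)

deg(oxei) = 6; N(oxei) = {kgcq, xkyp, gmip, todk, ckkk, isnf}.
Vertex rhaf has 6 neighbors: kgcq, omfe, ckkk, nacb, isnf, vgfl.
deg(omfe) = 6; N(omfe) = {kgcq, xkyp, rhaf, gmip, nacb, nazi}.
N(xkyp) = {oxei, omfe, gmip, ckkk, nazi, vgfl}, |N(xkyp)| = 6.
Regular of degree 6 on 13 vertices: Paley(13): SR with (k,λ,μ)=(6,2,3).
Distinct eigenvalues (to 3 d.p.): [6.0, 1.303, -2.303].
Lovász (edge-transitive): ϑ = −13·(-sqrt(13)/2 - 1/2)/((6)−(-sqrt(13)/2 - 1/2)) = sqrt(13).
ϑ(G) ≈ 3.605551275.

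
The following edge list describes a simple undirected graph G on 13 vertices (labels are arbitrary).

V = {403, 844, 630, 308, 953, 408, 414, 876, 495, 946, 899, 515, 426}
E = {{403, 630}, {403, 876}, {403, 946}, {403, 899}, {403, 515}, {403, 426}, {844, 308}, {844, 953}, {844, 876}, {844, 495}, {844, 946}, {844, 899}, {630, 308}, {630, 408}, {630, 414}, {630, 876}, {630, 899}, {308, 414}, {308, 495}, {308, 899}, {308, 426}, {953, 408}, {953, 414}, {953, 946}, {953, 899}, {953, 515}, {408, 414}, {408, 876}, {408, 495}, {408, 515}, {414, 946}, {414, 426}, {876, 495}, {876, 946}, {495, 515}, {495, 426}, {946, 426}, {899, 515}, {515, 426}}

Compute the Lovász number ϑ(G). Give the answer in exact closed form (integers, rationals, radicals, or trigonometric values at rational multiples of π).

Vertex 844 has 6 neighbors: 308, 953, 876, 495, 946, 899.
N(408) = {630, 953, 414, 876, 495, 515}, |N(408)| = 6.
Vertex 630 has 6 neighbors: 403, 308, 408, 414, 876, 899.
Vertex 403 has 6 neighbors: 630, 876, 946, 899, 515, 426.
6-regular, N=13; strongly regular (13,6,2,3).
spec(A) ≈ [6.0, 1.3028, -2.3028] (distinct, 4 d.p.).
With N=13: ϑ(G) = 13·(-(-sqrt(13)/2 - 1/2))/(6−(-sqrt(13)/2 - 1/2)) = sqrt(13).
ϑ(G) ≈ 3.60555.

sqrt(13)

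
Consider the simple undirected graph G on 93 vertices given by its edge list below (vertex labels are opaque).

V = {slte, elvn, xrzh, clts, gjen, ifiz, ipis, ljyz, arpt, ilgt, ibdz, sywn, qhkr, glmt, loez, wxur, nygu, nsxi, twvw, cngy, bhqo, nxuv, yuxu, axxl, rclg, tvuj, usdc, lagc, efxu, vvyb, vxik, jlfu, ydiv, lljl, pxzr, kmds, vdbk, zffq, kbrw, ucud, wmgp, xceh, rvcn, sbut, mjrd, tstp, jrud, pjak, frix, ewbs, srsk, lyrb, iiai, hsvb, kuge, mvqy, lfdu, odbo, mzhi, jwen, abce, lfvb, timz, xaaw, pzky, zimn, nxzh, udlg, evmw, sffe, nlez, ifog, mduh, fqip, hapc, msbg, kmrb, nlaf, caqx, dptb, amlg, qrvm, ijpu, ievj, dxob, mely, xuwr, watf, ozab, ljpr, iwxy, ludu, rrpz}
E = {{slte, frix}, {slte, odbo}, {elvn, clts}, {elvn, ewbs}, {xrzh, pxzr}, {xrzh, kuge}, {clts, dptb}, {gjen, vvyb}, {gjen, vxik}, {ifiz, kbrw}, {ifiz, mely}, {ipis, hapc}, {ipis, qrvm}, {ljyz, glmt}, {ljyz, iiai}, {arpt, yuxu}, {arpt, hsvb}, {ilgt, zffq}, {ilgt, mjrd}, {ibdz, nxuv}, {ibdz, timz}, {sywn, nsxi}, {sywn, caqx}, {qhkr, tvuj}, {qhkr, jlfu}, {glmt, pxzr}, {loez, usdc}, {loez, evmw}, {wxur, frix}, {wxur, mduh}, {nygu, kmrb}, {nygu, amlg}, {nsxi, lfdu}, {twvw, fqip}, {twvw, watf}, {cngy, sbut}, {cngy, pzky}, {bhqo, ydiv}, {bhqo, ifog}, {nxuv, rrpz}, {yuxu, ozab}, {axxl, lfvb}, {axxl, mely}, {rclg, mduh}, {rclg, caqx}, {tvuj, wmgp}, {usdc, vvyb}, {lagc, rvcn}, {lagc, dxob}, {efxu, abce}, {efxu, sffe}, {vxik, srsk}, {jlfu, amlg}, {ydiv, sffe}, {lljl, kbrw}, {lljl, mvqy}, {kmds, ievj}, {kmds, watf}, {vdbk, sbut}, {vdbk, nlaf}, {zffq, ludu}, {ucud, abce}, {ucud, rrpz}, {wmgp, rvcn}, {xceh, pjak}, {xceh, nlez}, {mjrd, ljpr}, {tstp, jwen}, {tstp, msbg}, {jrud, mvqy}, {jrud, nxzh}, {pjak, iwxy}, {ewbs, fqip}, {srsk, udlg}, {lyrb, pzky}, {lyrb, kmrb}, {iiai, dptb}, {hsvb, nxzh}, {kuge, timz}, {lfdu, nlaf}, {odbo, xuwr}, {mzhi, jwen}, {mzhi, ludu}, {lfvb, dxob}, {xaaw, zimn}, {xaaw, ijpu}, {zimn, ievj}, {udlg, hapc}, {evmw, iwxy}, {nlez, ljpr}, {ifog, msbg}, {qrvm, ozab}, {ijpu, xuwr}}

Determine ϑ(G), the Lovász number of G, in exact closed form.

N(ifiz) = {kbrw, mely}, |N(ifiz)| = 2.
N(wmgp) = {tvuj, rvcn}, |N(wmgp)| = 2.
Vertex timz has 2 neighbors: ibdz, kuge.
deg(bhqo) = 2; N(bhqo) = {ydiv, ifog}.
deg(v) = 2 for all v (|V|=93); a single 93-cycle (edge-transitive).
spec(A) ≈ [2.0, 1.995437, 1.98177, 1.95906, 1.927411, 1.886968, 1.837916, 1.780477, 1.714914, 1.641527, 1.56065, 1.472651, 1.377934, 1.276929, 1.170098, 1.057928, 0.940931, 0.819641, 0.694611, 0.566411, 0.435627, 0.302856, 0.168702, 0.033779, -0.101298, -0.235913, -0.369452, -0.501305, -0.630871, -0.757558, -0.880788, -1.0, -1.114649, -1.224212, -1.328189, -1.426106, -1.517516, -1.602002, -1.679179, -1.748693, -1.810229, -1.863505, -1.908279, -1.944345, -1.97154, -1.989739, -1.998859] (distinct, 6 d.p.).
ϑ = −N·λ_min/(λ_max−λ_min) = −93·(-2*cos(pi/93))/(2−(-2*cos(pi/93))) = 93*cos(pi/93)/(cos(pi/93) + 1).
≈ 46.486732 (to 6 d.p.).
α=46, χ(Ḡ)=47; ϑ=93*cos(pi/93)/(cos(pi/93) + 1) lies between (both strict).

93*cos(pi/93)/(cos(pi/93) + 1)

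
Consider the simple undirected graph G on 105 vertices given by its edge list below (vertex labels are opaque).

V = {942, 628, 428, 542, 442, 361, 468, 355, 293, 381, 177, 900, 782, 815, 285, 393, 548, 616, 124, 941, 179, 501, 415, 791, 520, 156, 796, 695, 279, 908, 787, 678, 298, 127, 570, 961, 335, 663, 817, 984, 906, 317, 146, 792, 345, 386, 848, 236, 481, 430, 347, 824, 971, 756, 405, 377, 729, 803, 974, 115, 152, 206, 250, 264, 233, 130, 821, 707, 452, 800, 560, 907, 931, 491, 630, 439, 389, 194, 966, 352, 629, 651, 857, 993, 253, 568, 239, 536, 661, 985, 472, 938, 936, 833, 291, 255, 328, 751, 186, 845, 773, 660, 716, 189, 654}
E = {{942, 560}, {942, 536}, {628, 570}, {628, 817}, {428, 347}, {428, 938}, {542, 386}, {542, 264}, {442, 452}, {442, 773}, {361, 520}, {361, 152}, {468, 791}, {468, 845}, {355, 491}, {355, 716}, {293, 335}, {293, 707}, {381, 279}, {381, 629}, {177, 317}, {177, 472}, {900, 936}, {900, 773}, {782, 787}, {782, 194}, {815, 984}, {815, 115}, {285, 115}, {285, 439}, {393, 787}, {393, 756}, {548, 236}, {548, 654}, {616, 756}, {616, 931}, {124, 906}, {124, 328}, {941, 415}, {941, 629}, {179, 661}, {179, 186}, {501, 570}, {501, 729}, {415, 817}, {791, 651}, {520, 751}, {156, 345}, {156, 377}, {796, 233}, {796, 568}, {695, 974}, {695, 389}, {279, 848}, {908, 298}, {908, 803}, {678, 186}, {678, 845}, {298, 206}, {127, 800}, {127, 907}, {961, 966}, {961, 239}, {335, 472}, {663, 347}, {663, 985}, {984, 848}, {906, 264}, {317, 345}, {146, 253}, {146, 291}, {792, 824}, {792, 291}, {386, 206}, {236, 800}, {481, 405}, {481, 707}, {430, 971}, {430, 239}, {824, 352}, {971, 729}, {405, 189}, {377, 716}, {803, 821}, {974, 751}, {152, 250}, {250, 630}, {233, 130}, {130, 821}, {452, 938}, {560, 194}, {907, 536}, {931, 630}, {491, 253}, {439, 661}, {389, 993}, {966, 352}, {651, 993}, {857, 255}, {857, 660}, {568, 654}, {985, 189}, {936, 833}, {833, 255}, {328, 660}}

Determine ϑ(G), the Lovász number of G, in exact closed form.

105*cos(pi/105)/(cos(pi/105) + 1)

Vertex 430 has 2 neighbors: 971, 239.
N(194) = {782, 560}, |N(194)| = 2.
deg(695) = 2; N(695) = {974, 389}.
N(628) = {570, 817}, |N(628)| = 2.
G on 105 vertices is 2-regular; the odd cycle C_{105}.
Distinct eigenvalues (to 4 d.p.): [2.0, 1.9964, 1.9857, 1.9679, 1.943, 1.9111, 1.8725, 1.8271, 1.7752, 1.7169, 1.6525, 1.5821, 1.5061, 1.4248, 1.3383, 1.247, 1.1512, 1.0514, 0.9477, 0.8407, 0.7307, 0.618, 0.5032, 0.3865, 0.2685, 0.1495, 0.0299, -0.0897, -0.2091, -0.3276, -0.445, -0.5609, -0.6747, -0.7861, -0.8946, -1.0, -1.1018, -1.1996, -1.2932, -1.3821, -1.4661, -1.5448, -1.618, -1.6854, -1.7468, -1.8019, -1.8506, -1.8927, -1.9279, -1.9563, -1.9777, -1.9919, -1.9991].
λ_max=2, λ_min=-2*cos(pi/105); ϑ = −105·λ_min/(λ_max−λ_min) = 105*cos(pi/105)/(cos(pi/105) + 1).
≈ 52.4882 (to 4 d.p.).
α=52, χ(Ḡ)=53; ϑ=105*cos(pi/105)/(cos(pi/105) + 1) lies between (both strict).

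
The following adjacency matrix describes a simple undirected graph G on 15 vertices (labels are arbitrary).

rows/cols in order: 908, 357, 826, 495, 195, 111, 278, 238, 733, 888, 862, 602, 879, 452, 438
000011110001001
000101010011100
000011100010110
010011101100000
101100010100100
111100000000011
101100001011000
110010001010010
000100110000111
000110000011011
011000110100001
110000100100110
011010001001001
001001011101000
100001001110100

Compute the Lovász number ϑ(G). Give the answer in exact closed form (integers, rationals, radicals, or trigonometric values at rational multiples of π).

5

deg(195) = 6; N(195) = {908, 826, 495, 238, 888, 879}.
N(495) = {357, 195, 111, 278, 733, 888}, |N(495)| = 6.
deg(452) = 6; N(452) = {826, 111, 238, 733, 888, 602}.
N(357) = {495, 111, 238, 862, 602, 879}, |N(357)| = 6.
G on 15 vertices is 6-regular; Kneser K(6,2) on C(6,2)=15 vertices.
spec(A) ≈ [6.0, 1.0, -3.0] (distinct, 3 d.p.).
λ_max=6, λ_min=-3; ϑ = −15·λ_min/(λ_max−λ_min) = 5.
= 5.0000000… (decimal).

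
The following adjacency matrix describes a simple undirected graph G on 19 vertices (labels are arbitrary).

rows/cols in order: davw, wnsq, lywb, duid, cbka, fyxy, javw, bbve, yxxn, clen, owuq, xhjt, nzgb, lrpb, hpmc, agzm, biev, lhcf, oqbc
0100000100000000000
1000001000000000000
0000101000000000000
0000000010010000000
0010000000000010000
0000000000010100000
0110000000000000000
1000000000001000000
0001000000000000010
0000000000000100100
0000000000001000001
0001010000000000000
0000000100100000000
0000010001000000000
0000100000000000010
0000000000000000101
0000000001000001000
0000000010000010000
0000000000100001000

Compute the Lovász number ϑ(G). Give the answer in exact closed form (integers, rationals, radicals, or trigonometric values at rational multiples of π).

Vertex davw has 2 neighbors: wnsq, bbve.
N(owuq) = {nzgb, oqbc}, |N(owuq)| = 2.
deg(wnsq) = 2; N(wnsq) = {davw, javw}.
deg(lhcf) = 2; N(lhcf) = {yxxn, hpmc}.
Regular of degree 2 on 19 vertices: connected 2-regular on 19 ⇒ C_{19}.
The 10 distinct eigenvalues: [2.0, 1.892, 1.578, 1.094, 0.491, -0.165, -0.803, -1.355, -1.759, -1.973].
λ_max=2, λ_min=-2*cos(pi/19); ϑ = −19·λ_min/(λ_max−λ_min) = 19*cos(pi/19)/(cos(pi/19) + 1).
≈ 9.434771374 (to 9 d.p.).
Sandwich: α(G)=9 ≤ ϑ(G)=19*cos(pi/19)/(cos(pi/19) + 1) ≤ χ(Ḡ)=10 (both strict).

19*cos(pi/19)/(cos(pi/19) + 1)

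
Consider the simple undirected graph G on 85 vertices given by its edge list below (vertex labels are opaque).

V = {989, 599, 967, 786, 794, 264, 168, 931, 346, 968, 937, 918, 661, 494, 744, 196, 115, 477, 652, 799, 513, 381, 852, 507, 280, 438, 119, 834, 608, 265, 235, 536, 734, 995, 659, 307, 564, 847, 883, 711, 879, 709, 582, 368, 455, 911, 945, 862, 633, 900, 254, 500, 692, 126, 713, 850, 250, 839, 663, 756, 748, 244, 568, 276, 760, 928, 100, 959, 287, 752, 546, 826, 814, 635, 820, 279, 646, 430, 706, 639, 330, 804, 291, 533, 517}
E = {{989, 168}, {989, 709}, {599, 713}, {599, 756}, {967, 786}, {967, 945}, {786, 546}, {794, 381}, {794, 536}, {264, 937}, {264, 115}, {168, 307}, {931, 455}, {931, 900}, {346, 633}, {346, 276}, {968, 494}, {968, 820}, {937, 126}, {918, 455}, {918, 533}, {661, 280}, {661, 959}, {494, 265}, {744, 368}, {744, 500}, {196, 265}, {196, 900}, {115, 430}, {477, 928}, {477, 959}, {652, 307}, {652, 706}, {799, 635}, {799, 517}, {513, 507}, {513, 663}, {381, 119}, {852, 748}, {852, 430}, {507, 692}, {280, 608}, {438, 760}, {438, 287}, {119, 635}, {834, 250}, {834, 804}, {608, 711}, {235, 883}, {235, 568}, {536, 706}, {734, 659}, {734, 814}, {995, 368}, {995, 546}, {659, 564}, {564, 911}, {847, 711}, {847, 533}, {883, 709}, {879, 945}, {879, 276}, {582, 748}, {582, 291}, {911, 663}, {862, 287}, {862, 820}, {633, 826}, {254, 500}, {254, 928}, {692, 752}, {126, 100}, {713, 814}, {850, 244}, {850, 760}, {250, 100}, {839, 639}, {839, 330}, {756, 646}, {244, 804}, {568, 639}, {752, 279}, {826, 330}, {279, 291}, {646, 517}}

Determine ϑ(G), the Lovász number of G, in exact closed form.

85*cos(pi/85)/(cos(pi/85) + 1)

Vertex 477 has 2 neighbors: 928, 959.
deg(711) = 2; N(711) = {608, 847}.
Vertex 582 has 2 neighbors: 748, 291.
Vertex 235 has 2 neighbors: 883, 568.
85-vertex 2-regular graph: connected 2-regular on 85 ⇒ C_{85}.
Distinct eigenvalues (to 6 d.p.): [2.0, 1.994538, 1.978183, 1.951024, 1.913209, 1.864944, 1.806494, 1.738178, 1.660368, 1.57349, 1.478018, 1.374473, 1.263422, 1.14547, 1.021262, 0.891477, 0.756822, 0.618034, 0.47587, 0.331108, 0.184537, 0.036958, -0.110823, -0.257998, -0.403765, -0.547326, -0.687898, -0.824713, -0.957023, -1.084107, -1.205269, -1.319849, -1.42722, -1.526797, -1.618034, -1.700434, -1.773547, -1.836974, -1.890368, -1.933437, -1.965946, -1.987718, -1.998634].
−85·(-2*cos(pi/85)) / ((2)−(-2*cos(pi/85))) = 85*cos(pi/85)/(cos(pi/85) + 1) = ϑ(G).
Numerically 42.48548.
Lovász sandwich 42 ≤ 85*cos(pi/85)/(cos(pi/85) + 1) ≤ 43: both strict.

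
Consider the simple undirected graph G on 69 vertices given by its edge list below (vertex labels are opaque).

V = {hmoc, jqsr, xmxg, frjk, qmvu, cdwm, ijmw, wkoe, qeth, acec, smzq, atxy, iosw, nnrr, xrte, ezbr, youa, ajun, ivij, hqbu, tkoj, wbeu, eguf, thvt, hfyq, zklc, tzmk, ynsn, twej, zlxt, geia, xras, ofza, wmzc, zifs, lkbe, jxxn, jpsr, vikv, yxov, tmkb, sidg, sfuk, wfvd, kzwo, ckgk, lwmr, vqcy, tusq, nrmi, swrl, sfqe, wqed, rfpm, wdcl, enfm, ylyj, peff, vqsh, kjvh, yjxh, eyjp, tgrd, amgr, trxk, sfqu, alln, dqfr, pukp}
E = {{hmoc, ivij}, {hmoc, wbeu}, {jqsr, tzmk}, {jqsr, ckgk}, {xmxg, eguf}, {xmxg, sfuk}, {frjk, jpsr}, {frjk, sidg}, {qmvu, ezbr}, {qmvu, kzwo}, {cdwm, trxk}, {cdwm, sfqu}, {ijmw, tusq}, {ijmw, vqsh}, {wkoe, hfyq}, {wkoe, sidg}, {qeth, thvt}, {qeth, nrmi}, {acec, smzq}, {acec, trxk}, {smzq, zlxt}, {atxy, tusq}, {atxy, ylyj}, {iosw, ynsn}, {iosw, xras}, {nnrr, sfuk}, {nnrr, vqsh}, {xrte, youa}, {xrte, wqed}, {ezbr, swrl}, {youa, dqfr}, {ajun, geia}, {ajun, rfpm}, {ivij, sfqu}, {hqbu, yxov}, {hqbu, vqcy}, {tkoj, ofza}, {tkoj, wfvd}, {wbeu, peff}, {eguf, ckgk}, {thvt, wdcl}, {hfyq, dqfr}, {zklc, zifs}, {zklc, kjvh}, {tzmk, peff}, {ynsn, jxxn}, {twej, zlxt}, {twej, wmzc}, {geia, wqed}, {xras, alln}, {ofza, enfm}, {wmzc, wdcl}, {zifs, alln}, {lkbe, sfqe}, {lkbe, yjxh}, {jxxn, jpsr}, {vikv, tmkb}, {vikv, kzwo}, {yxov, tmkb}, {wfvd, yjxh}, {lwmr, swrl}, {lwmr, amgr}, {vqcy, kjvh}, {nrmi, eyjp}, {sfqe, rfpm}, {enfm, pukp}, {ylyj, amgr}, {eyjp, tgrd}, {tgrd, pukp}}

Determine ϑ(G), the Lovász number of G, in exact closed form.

Vertex amgr has 2 neighbors: lwmr, ylyj.
Vertex trxk has 2 neighbors: cdwm, acec.
deg(hqbu) = 2; N(hqbu) = {yxov, vqcy}.
Vertex cdwm has 2 neighbors: trxk, sfqu.
deg(v) = 2 for all v (|V|=69); a single 69-cycle (edge-transitive).
spec(A) ≈ [2.0, 1.99171, 1.96692, 1.92583, 1.86879, 1.79626, 1.70884, 1.60726, 1.49237, 1.36511, 1.22653, 1.0778, 0.92013, 0.75484, 0.58329, 0.40691, 0.22716, 0.04553, -0.13648, -0.31737, -0.49562, -0.66976, -0.83835, -1.0, -1.15336, -1.29716, -1.43022, -1.55142, -1.65977, -1.75437, -1.83442, -1.89928, -1.9484, -1.98137, -1.99793] (distinct, 5 d.p.).
ϑ = −N·λ_min/(λ_max−λ_min) = −69·(-2*cos(pi/69))/(2−(-2*cos(pi/69))) = 69*cos(pi/69)/(cos(pi/69) + 1).
ϑ(G) ≈ 34.4821141.
Sandwich: α(G)=34 ≤ ϑ(G)=69*cos(pi/69)/(cos(pi/69) + 1) ≤ χ(Ḡ)=35 (both strict).

69*cos(pi/69)/(cos(pi/69) + 1)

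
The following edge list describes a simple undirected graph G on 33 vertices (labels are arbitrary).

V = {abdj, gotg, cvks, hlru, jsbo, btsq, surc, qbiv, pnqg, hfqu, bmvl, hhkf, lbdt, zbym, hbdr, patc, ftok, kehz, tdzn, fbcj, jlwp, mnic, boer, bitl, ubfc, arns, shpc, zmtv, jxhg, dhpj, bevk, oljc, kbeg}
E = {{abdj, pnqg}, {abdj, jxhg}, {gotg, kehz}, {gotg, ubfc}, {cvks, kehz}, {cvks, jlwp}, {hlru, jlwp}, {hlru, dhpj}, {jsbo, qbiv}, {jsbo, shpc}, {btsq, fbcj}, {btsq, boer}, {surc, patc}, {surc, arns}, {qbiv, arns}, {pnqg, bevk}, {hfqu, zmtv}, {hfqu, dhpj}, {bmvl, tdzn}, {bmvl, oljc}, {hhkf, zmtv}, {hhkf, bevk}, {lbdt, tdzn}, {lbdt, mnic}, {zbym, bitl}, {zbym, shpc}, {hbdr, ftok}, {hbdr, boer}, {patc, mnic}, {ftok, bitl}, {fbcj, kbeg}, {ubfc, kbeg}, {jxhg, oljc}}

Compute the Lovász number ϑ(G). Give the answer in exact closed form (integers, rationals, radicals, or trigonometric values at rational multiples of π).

33*cos(pi/33)/(cos(pi/33) + 1)

N(hlru) = {jlwp, dhpj}, |N(hlru)| = 2.
deg(hfqu) = 2; N(hfqu) = {zmtv, dhpj}.
deg(ubfc) = 2; N(ubfc) = {gotg, kbeg}.
Vertex fbcj has 2 neighbors: btsq, kbeg.
33-vertex 2-regular graph: connected 2-regular on 33 ⇒ C_{33}.
spec(A) ≈ [2.0, 1.963857, 1.856736, 1.682507, 1.447468, 1.160114, 0.83083, 0.471518, 0.095164, -0.28463, -0.654136, -1.0, -1.309721, -1.572106, -1.777671, -1.918986, -1.990944] (distinct, 6 d.p.).
Lovász (edge-transitive): ϑ = −33·(-2*cos(pi/33))/((2)−(-2*cos(pi/33))) = 33*cos(pi/33)/(cos(pi/33) + 1).
ϑ(G) ≈ 16.46255859.
Sandwich: α(G)=16 ≤ ϑ(G)=33*cos(pi/33)/(cos(pi/33) + 1) ≤ χ(Ḡ)=17 (both strict).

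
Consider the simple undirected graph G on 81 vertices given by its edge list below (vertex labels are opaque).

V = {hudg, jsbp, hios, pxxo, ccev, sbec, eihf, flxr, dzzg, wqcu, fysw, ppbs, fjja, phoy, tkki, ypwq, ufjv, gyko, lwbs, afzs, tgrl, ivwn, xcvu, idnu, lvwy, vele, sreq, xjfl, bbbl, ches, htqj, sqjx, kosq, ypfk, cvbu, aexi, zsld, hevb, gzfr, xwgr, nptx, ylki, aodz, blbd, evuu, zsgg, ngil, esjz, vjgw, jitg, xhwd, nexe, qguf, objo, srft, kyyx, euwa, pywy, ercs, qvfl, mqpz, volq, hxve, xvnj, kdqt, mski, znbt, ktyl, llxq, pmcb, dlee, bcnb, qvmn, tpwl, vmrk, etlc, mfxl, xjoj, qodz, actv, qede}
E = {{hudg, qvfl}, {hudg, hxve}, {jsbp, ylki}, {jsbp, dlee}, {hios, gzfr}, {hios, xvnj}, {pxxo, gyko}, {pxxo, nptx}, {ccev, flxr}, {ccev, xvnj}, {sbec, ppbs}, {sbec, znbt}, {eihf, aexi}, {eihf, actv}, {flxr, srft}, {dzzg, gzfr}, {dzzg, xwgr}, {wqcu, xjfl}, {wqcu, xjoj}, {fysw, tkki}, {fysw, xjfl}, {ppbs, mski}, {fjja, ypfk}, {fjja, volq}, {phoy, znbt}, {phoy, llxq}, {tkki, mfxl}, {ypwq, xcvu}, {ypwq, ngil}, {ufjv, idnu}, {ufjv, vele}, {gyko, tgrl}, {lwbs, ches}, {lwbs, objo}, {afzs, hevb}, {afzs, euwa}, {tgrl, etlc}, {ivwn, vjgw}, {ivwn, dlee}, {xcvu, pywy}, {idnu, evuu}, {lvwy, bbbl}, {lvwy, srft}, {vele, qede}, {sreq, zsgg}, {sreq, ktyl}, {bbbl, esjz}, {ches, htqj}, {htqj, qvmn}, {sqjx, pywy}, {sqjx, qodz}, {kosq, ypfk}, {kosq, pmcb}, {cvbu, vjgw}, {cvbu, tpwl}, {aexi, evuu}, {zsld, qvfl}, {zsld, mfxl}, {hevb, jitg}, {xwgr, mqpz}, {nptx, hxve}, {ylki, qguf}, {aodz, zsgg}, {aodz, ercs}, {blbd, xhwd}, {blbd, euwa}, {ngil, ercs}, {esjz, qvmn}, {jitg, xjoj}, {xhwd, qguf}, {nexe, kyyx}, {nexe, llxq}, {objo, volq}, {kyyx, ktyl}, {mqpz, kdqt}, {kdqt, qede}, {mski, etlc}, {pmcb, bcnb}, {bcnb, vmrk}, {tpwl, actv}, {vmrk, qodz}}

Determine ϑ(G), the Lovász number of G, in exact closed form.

81*cos(pi/81)/(cos(pi/81) + 1)

deg(ccev) = 2; N(ccev) = {flxr, xvnj}.
deg(ppbs) = 2; N(ppbs) = {sbec, mski}.
deg(llxq) = 2; N(llxq) = {phoy, nexe}.
Vertex sqjx has 2 neighbors: pywy, qodz.
2-regular, N=81; this is C_{81}, the 81-cycle.
spec(A) ≈ [2.0, 1.993986, 1.97598, 1.94609, 1.904496, 1.851448, 1.787265, 1.712334, 1.627104, 1.532089, 1.427859, 1.315043, 1.194317, 1.066409, 0.932087, 0.79216, 0.647468, 0.498882, 0.347296, 0.193622, 0.038783, -0.11629, -0.270663, -0.423408, -0.573606, -0.720355, -0.862772, -1.0, -1.131214, -1.255624, -1.372483, -1.481088, -1.580785, -1.670976, -1.751116, -1.820726, -1.879385, -1.926742, -1.962511, -1.986477, -1.998496] (distinct, 6 d.p.).
−81·(-2*cos(pi/81)) / ((2)−(-2*cos(pi/81))) = 81*cos(pi/81)/(cos(pi/81) + 1) = ϑ(G).
= 40.48476531… (decimal).
Sandwich: α(G)=40 ≤ ϑ(G)=81*cos(pi/81)/(cos(pi/81) + 1) ≤ χ(Ḡ)=41 (both strict).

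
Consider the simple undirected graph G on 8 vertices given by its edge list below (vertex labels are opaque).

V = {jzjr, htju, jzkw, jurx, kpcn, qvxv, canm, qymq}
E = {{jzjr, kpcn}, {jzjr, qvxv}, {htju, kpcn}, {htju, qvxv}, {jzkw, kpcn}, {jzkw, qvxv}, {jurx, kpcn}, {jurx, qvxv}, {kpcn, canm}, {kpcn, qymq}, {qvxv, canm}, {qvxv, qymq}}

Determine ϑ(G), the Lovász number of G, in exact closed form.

6

deg(canm) = 2; N(canm) = {kpcn, qvxv}.
N(kpcn) = {jzjr, htju, jzkw, jurx, canm, qymq}, |N(kpcn)| = 6.
deg(htju) = 2; N(htju) = {kpcn, qvxv}.
deg(qvxv) = 6; N(qvxv) = {jzjr, htju, jzkw, jurx, canm, qymq}.
G = K_{6,2}: α = 6 = χ(Ḡ), so ϑ = 6.
= 6.0000… (decimal).
6 ≤ 6 ≤ 6: collapsed.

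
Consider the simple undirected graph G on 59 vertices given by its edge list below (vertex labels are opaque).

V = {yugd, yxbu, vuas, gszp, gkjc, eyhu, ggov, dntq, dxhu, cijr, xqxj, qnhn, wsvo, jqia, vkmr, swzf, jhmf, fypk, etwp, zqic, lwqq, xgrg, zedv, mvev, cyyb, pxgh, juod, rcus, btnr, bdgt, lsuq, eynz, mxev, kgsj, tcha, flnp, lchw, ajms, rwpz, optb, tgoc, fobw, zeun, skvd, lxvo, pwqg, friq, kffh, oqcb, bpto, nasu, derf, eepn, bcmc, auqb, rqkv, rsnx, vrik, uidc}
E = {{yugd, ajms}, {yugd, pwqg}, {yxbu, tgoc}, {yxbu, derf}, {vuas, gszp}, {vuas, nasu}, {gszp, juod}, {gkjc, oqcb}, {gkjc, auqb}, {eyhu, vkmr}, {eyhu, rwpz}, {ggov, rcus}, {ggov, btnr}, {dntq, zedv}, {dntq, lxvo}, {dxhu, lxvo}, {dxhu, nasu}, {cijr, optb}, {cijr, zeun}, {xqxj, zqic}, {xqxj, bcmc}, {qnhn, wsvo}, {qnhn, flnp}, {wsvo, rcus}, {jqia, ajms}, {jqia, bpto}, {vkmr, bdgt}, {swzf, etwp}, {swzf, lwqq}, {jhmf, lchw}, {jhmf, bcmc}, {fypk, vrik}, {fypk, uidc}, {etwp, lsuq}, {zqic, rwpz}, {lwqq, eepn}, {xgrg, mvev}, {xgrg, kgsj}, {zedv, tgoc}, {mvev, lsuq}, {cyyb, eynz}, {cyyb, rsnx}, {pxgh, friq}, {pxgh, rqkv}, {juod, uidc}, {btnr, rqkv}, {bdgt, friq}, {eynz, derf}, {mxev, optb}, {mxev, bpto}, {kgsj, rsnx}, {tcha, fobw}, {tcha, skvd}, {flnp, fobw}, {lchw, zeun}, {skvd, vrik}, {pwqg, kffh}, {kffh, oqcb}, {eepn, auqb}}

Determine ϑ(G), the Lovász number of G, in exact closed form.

59*cos(pi/59)/(cos(pi/59) + 1)

deg(eynz) = 2; N(eynz) = {cyyb, derf}.
N(mxev) = {optb, bpto}, |N(mxev)| = 2.
deg(fobw) = 2; N(fobw) = {tcha, flnp}.
deg(pxgh) = 2; N(pxgh) = {friq, rqkv}.
2-regular, N=59; this is C_{59}, the 59-cycle.
The 30 distinct eigenvalues: [2.0, 1.98867, 1.954807, 1.898795, 1.82127, 1.723108, 1.605423, 1.469548, 1.317023, 1.149575, 0.969102, 0.777648, 0.577384, 0.370577, 0.159572, -0.053241, -0.265451, -0.474653, -0.678478, -0.874615, -1.060842, -1.235049, -1.395263, -1.539668, -1.666628, -1.774704, -1.862672, -1.929536, -1.974537, -1.997165].
ϑ = −N·λ_min/(λ_max−λ_min) = −59·(-2*cos(pi/59))/(2−(-2*cos(pi/59))) = 59*cos(pi/59)/(cos(pi/59) + 1).
Numerically 29.479080.
α=29, χ(Ḡ)=30; ϑ=59*cos(pi/59)/(cos(pi/59) + 1) lies between (both strict).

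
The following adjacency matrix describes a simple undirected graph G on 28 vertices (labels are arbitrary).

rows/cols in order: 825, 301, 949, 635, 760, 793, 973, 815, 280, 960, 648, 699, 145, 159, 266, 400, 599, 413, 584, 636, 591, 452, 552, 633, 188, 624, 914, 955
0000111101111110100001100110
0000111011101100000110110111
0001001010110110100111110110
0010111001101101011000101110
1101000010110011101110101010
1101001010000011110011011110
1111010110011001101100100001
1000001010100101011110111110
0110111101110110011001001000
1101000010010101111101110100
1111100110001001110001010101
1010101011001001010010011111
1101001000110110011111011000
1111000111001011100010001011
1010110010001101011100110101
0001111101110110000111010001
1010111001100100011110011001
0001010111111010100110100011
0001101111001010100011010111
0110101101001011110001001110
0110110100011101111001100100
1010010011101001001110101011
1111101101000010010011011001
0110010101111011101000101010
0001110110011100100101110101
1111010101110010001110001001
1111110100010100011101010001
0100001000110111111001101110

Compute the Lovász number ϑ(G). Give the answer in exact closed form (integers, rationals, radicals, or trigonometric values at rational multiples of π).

7

deg(145) = 15; N(145) = {825, 301, 635, 973, 648, 699, 159, 266, 413, 584, 636, 591, 452, 633, 188}.
deg(400) = 15; N(400) = {635, 760, 793, 973, 815, 960, 648, 699, 159, 266, 636, 591, 452, 633, 955}.
deg(825) = 15; N(825) = {760, 793, 973, 815, 960, 648, 699, 145, 159, 266, 599, 452, 552, 624, 914}.
deg(633) = 15; N(633) = {301, 949, 793, 815, 960, 648, 699, 145, 266, 400, 599, 584, 552, 188, 914}.
G on 28 vertices is 15-regular; this is K(8,2), the Kneser graph.
The 3 distinct eigenvalues: [15.0, 1.0, -5.0].
−28·(-5) / ((15)−(-5)) = 7 = ϑ(G).
= 7.00000000… (decimal).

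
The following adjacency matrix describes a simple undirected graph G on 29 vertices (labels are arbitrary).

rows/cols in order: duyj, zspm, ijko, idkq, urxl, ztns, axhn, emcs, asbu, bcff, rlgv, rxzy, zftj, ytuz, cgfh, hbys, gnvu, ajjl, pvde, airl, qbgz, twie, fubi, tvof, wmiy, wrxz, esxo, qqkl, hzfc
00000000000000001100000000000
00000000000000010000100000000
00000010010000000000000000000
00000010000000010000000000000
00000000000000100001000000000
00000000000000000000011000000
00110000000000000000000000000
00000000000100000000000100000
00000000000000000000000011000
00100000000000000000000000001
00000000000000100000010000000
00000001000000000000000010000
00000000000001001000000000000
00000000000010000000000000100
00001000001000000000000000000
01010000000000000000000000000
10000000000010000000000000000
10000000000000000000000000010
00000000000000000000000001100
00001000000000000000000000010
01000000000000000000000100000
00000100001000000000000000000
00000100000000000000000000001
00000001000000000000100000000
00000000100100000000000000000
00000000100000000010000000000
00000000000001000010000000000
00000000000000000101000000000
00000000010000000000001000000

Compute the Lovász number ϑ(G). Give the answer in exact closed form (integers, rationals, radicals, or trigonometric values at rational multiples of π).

Vertex zftj has 2 neighbors: ytuz, gnvu.
Vertex hzfc has 2 neighbors: bcff, fubi.
deg(gnvu) = 2; N(gnvu) = {duyj, zftj}.
deg(tvof) = 2; N(tvof) = {emcs, qbgz}.
Regular of degree 2 on 29 vertices: a single 29-cycle (edge-transitive).
The 15 distinct eigenvalues: [2.0, 1.953241, 1.815151, 1.592186, 1.294773, 0.936817, 0.535057, 0.108278, -0.323564, -0.740276, -1.122374, -1.451991, -1.713714, -1.895306, -1.988276].
−29·(-2*cos(pi/29)) / ((2)−(-2*cos(pi/29))) = 29*cos(pi/29)/(cos(pi/29) + 1) = ϑ(G).
Numerically 14.457375255.
Lovász sandwich 14 ≤ 29*cos(pi/29)/(cos(pi/29) + 1) ≤ 15: both strict.

29*cos(pi/29)/(cos(pi/29) + 1)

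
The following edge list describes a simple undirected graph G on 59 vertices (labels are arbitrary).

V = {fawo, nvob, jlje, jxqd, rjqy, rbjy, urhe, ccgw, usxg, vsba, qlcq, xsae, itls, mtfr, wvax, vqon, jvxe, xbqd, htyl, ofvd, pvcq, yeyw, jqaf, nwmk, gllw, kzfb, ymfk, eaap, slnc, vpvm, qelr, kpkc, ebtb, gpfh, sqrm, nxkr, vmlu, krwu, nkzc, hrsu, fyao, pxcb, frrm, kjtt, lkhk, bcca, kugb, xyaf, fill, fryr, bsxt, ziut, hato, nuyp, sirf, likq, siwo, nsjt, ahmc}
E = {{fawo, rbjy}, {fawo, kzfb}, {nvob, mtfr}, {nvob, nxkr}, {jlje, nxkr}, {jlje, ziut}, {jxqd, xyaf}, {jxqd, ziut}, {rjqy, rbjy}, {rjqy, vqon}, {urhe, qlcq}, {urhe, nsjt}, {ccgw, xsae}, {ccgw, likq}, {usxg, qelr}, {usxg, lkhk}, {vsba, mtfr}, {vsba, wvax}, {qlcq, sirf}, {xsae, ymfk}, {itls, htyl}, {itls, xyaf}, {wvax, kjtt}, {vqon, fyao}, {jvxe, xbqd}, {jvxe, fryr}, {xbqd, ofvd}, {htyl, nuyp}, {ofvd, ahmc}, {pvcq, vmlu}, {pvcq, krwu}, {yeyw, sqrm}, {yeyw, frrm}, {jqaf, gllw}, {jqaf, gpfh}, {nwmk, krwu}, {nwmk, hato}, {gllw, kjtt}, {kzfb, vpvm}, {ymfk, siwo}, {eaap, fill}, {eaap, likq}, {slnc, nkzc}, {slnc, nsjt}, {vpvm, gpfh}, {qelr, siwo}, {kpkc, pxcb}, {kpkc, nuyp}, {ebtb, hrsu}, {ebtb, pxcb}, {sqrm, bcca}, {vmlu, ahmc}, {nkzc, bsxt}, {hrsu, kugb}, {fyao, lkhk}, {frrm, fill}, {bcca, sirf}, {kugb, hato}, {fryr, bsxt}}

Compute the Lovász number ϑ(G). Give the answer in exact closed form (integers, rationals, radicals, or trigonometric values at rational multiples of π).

59*cos(pi/59)/(cos(pi/59) + 1)

Vertex ebtb has 2 neighbors: hrsu, pxcb.
deg(kjtt) = 2; N(kjtt) = {wvax, gllw}.
deg(xbqd) = 2; N(xbqd) = {jvxe, ofvd}.
Vertex htyl has 2 neighbors: itls, nuyp.
Regular of degree 2 on 59 vertices: this is C_{59}, the 59-cycle.
Distinct eigenvalues (to 5 d.p.): [2.0, 1.98867, 1.95481, 1.8988, 1.82127, 1.72311, 1.60542, 1.46955, 1.31702, 1.14957, 0.9691, 0.77765, 0.57738, 0.37058, 0.15957, -0.05324, -0.26545, -0.47465, -0.67848, -0.87461, -1.06084, -1.23505, -1.39526, -1.53967, -1.66663, -1.7747, -1.86267, -1.92954, -1.97454, -1.99717].
−59·(-2*cos(pi/59)) / ((2)−(-2*cos(pi/59))) = 59*cos(pi/59)/(cos(pi/59) + 1) = ϑ(G).
ϑ(G) ≈ 29.4791.
Check 29 ≤ 59*cos(pi/59)/(cos(pi/59) + 1) ≤ 30: both strict.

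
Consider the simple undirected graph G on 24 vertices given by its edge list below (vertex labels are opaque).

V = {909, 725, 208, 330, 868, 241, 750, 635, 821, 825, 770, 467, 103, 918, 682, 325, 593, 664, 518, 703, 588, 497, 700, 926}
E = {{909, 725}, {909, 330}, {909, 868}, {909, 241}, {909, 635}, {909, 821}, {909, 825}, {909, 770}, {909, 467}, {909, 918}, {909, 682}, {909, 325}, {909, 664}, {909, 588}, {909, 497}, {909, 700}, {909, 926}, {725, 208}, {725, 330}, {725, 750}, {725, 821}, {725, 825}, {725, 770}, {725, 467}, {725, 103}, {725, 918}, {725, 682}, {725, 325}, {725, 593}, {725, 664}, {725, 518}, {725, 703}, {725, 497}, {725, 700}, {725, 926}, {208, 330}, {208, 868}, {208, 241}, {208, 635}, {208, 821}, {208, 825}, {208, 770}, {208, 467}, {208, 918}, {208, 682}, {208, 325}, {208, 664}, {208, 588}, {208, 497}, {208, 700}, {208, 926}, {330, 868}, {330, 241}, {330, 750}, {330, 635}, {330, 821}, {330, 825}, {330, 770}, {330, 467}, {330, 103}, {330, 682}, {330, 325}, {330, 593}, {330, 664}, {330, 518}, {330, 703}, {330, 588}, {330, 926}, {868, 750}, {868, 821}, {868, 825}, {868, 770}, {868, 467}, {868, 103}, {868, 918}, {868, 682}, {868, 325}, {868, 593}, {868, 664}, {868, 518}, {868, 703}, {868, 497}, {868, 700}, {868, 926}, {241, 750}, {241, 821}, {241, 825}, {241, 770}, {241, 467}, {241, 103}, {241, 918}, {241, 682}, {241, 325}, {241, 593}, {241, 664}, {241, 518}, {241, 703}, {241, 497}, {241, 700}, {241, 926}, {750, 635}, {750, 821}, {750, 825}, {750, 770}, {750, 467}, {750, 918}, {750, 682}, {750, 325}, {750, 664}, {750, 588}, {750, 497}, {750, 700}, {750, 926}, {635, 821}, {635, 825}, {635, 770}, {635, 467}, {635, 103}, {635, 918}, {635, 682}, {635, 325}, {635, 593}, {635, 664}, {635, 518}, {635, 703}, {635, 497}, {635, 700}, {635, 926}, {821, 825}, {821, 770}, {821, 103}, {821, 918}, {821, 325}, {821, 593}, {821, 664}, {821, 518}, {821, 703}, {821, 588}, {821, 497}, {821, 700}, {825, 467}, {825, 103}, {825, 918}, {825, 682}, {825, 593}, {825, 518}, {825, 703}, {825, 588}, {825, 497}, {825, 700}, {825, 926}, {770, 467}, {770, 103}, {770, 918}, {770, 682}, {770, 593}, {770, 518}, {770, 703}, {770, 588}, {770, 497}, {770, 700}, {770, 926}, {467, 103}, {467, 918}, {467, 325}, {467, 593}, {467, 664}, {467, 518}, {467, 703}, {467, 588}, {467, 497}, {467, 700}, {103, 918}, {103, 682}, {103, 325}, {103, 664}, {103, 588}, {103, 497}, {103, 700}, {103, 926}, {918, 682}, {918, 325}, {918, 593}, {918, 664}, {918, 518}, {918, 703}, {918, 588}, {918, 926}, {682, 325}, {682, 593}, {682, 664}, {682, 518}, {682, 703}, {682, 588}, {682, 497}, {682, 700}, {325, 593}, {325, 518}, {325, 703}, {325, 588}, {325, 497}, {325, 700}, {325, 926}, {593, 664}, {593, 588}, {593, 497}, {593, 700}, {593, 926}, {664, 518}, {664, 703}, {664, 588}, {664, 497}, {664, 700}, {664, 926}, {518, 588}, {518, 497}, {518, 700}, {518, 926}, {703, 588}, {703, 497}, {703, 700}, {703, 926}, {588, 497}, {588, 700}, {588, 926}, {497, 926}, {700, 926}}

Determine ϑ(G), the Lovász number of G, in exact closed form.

7

Vertex 497 has 20 neighbors: 909, 725, 208, 868, 241, 750, 635, 821, 825, 770, 467, 103, 682, 325, 593, 664, 518, 703, 588, 926.
Vertex 518 has 17 neighbors: 725, 330, 868, 241, 635, 821, 825, 770, 467, 918, 682, 325, 664, 588, 497, 700, 926.
N(825) = {909, 725, 208, 330, 868, 241, 750, 635, 821, 467, 103, 918, 682, 593, 518, 703, 588, 497, 700, 926}, |N(825)| = 20.
Vertex 325 has 20 neighbors: 909, 725, 208, 330, 868, 241, 750, 635, 821, 467, 103, 918, 682, 593, 518, 703, 588, 497, 700, 926.
K_{7,5,4,4,4} (perfect); ϑ(G) = α(G) = max{7,5,4,4,4} = 7.
≈ 7.00000 (to 5 d.p.).
Lovász sandwich 7 ≤ 7 ≤ 7: collapsed.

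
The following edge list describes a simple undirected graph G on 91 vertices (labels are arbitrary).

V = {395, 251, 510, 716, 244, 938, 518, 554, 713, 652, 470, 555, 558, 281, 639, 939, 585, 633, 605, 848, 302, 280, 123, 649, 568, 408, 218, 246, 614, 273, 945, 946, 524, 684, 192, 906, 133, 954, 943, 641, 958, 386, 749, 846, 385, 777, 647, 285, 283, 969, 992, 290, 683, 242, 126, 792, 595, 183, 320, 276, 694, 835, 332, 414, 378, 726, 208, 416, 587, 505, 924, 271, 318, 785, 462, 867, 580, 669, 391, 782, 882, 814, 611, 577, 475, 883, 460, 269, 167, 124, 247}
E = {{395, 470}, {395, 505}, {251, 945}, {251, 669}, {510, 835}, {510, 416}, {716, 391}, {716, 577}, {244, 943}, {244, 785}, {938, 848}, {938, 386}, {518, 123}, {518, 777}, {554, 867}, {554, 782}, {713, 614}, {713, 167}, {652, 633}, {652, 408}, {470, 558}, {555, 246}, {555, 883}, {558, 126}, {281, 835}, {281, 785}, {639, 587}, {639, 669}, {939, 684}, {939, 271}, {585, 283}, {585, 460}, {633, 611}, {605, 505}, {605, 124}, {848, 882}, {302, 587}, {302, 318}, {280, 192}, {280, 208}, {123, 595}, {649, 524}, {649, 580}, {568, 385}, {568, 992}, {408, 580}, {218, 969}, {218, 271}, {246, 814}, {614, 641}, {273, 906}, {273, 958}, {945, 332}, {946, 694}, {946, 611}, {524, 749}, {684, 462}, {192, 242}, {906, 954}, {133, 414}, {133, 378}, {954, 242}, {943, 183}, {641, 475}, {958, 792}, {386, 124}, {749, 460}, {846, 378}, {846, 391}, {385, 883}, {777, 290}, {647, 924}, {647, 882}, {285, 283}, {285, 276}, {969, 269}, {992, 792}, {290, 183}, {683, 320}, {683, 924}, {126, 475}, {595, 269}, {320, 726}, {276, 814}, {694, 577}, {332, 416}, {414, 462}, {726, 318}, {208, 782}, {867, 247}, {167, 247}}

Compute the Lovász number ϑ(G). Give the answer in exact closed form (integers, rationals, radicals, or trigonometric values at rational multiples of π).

Vertex 835 has 2 neighbors: 510, 281.
deg(246) = 2; N(246) = {555, 814}.
deg(958) = 2; N(958) = {273, 792}.
N(290) = {777, 183}, |N(290)| = 2.
G on 91 vertices is 2-regular; a single 91-cycle (edge-transitive).
spec(A) ≈ [2.0, 1.995235, 1.980961, 1.957247, 1.924206, 1.881995, 1.830816, 1.770912, 1.702569, 1.626112, 1.541906, 1.450353, 1.351887, 1.24698, 1.136129, 1.019865, 0.898741, 0.773333, 0.644241, 0.512078, 0.377475, 0.241073, 0.103523, -0.034521, -0.172401, -0.309459, -0.445042, -0.578504, -0.70921, -0.836536, -0.959875, -1.07864, -1.192265, -1.300208, -1.401955, -1.497021, -1.584954, -1.665333, -1.737776, -1.801938, -1.857512, -1.904235, -1.941884, -1.970278, -1.989283, -1.998808] (distinct, 6 d.p.).
Lovász: ϑ = −91(-2*cos(pi/91))/(2+-(-1)*2*cos(pi/91)) = 91*cos(pi/91)/(cos(pi/91) + 1).
ϑ(G) ≈ 45.486440158.
α=45, χ(Ḡ)=46; ϑ=91*cos(pi/91)/(cos(pi/91) + 1) lies between (both strict).

91*cos(pi/91)/(cos(pi/91) + 1)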